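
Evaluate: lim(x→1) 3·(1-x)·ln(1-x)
This is a 0·∞ indeterminate form.

Rewrite 0·∞ as a quotient (0/0 or ∞/∞ form), then apply L'Hôpital's rule:
  lim(x→1) 3·(1-x)·ln(1-x) = 0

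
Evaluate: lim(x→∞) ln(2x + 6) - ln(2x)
This is an ∞-∞ indeterminate form.

Combine fractions or rationalize to convert ∞-∞ to 0/0 form:
  lim(x→∞) ln(2x + 6) - ln(2x) = 0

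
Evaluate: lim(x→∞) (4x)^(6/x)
This is an exponential indeterminate form.

For exponential indeterminate forms, take the natural log:
  Let L = lim(x→∞) (4x)^(6/x)
  Then ln(L) = lim(x→∞) [exponent × ln(base)]
  Evaluate using L'Hôpital or standard limits, then exponentiate.
  L = 1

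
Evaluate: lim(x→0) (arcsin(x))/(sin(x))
This is a 0/0 indeterminate form.

Apply L'Hôpital's rule: differentiate numerator and denominator separately.
  f(x) = asin(x)   ⇒   f'(x) = 1/sqrt(1 - x^2)
  g(x) = sin(x)   ⇒   g'(x) = cos(x)
  lim(x→0) f'(x)/g'(x) = lim(x→0) (1/sqrt(1 - x^2))/(cos(x))
  = 1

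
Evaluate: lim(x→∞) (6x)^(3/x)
This is an exponential indeterminate form.

For exponential indeterminate forms, take the natural log:
  Let L = lim(x→∞) (6x)^(3/x)
  Then ln(L) = lim(x→∞) [exponent × ln(base)]
  Evaluate using L'Hôpital or standard limits, then exponentiate.
  L = 1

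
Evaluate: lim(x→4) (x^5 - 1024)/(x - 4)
This is a standard limit.

Factor or rationalize the expression:
  lim(x→4) (x^5 - 1024)/(x - 4) = 1280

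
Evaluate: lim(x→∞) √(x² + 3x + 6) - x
This is an ∞-∞ indeterminate form.

Combine fractions or rationalize to convert ∞-∞ to 0/0 form:
  lim(x→∞) √(x² + 3x + 6) - x = 3/2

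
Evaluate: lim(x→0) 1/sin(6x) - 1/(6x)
This is an ∞-∞ indeterminate form.

Combine fractions or rationalize to convert ∞-∞ to 0/0 form:
  lim(x→0) 1/sin(6x) - 1/(6x) = 0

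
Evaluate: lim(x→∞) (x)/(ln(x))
This is an ∞/∞ indeterminate form.

Apply L'Hôpital's rule: differentiate numerator and denominator separately.
  f(x) = x   ⇒   f'(x) = 1
  g(x) = ln(x)   ⇒   g'(x) = 1/x
  lim(x→∞) f'(x)/g'(x) = lim(x→∞) (1)/(1/x)
  = ∞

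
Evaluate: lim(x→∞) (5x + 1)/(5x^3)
This is an ∞/∞ indeterminate form.

Apply L'Hôpital's rule: differentiate numerator and denominator separately.
  f(x) = 5·x + 1   ⇒   f'(x) = 5
  g(x) = 5·x^3   ⇒   g'(x) = 15·x^2
  lim(x→∞) f'(x)/g'(x) = lim(x→∞) (5)/(15·x^2)
  = 0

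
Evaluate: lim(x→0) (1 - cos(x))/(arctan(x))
This is a 0/0 indeterminate form.

Apply L'Hôpital's rule: differentiate numerator and denominator separately.
  f(x) = 1 - cos(x)   ⇒   f'(x) = sin(x)
  g(x) = atan(x)   ⇒   g'(x) = 1/(x^2 + 1)
  lim(x→0) f'(x)/g'(x) = lim(x→0) (sin(x))/(1/(x^2 + 1))
  = 0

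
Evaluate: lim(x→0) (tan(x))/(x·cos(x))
This is a 0/0 indeterminate form.

Apply L'Hôpital's rule: differentiate numerator and denominator separately.
  f(x) = tan(x)   ⇒   f'(x) = tan(x)^2 + 1
  g(x) = x·cos(x)   ⇒   g'(x) = -x·sin(x) + cos(x)
  lim(x→0) f'(x)/g'(x) = lim(x→0) (tan(x)^2 + 1)/(-x·sin(x) + cos(x))
  = 1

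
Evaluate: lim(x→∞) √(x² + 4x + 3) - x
This is an ∞-∞ indeterminate form.

Combine fractions or rationalize to convert ∞-∞ to 0/0 form:
  lim(x→∞) √(x² + 4x + 3) - x = 2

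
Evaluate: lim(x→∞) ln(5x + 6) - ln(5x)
This is an ∞-∞ indeterminate form.

Combine fractions or rationalize to convert ∞-∞ to 0/0 form:
  lim(x→∞) ln(5x + 6) - ln(5x) = 0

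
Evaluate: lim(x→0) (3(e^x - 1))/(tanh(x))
This is a 0/0 indeterminate form.

Apply L'Hôpital's rule: differentiate numerator and denominator separately.
  f(x) = 3·e^(x) - 3   ⇒   f'(x) = 3·e^(x)
  g(x) = tanh(x)   ⇒   g'(x) = 1 - tanh(x)^2
  lim(x→0) f'(x)/g'(x) = lim(x→0) (3·e^(x))/(1 - tanh(x)^2)
  = 3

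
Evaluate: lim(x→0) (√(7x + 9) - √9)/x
This is a standard limit.

Factor or rationalize the expression:
  lim(x→0) (√(7x + 9) - √9)/x = 7/6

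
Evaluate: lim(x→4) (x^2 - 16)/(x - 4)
This is a standard limit.

Factor or rationalize the expression:
  lim(x→4) (x^2 - 16)/(x - 4) = 8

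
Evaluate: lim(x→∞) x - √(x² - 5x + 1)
This is an ∞-∞ indeterminate form.

Combine fractions or rationalize to convert ∞-∞ to 0/0 form:
  lim(x→∞) x - √(x² - 5x + 1) = 5/2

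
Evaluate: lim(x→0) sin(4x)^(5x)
This is an exponential indeterminate form.

For exponential indeterminate forms, take the natural log:
  Let L = lim(x→0) sin(4x)^(5x)
  Then ln(L) = lim(x→0) [exponent × ln(base)]
  Evaluate using L'Hôpital or standard limits, then exponentiate.
  L = 1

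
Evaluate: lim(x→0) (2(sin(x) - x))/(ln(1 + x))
This is a 0/0 indeterminate form.

Apply L'Hôpital's rule: differentiate numerator and denominator separately.
  f(x) = -2·x + 2·sin(x)   ⇒   f'(x) = 2·cos(x) - 2
  g(x) = ln(x + 1)   ⇒   g'(x) = 1/(x + 1)
  lim(x→0) f'(x)/g'(x) = lim(x→0) (2·cos(x) - 2)/(1/(x + 1))
  = 0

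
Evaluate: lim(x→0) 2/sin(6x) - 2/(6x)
This is an ∞-∞ indeterminate form.

Combine fractions or rationalize to convert ∞-∞ to 0/0 form:
  lim(x→0) 2/sin(6x) - 2/(6x) = 0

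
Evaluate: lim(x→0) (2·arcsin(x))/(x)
This is a 0/0 indeterminate form.

Apply L'Hôpital's rule: differentiate numerator and denominator separately.
  f(x) = 2·asin(x)   ⇒   f'(x) = 2/sqrt(1 - x^2)
  g(x) = x   ⇒   g'(x) = 1
  lim(x→0) f'(x)/g'(x) = lim(x→0) (2/sqrt(1 - x^2))/(1)
  = 2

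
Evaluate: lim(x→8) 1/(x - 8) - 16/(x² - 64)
This is an ∞-∞ indeterminate form.

Combine fractions or rationalize to convert ∞-∞ to 0/0 form:
  lim(x→8) 1/(x - 8) - 16/(x² - 64) = 1/16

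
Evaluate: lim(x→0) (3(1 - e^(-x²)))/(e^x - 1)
This is a 0/0 indeterminate form.

Apply L'Hôpital's rule: differentiate numerator and denominator separately.
  f(x) = 3 - 3·e^(-x^2)   ⇒   f'(x) = 6·x·e^(-x^2)
  g(x) = e^(x) - 1   ⇒   g'(x) = e^(x)
  lim(x→0) f'(x)/g'(x) = lim(x→0) (6·x·e^(-x^2))/(e^(x))
  = 0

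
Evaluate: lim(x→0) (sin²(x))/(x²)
This is a 0/0 indeterminate form.

Apply L'Hôpital's rule: differentiate numerator and denominator separately.
  f(x) = sin(x)^2   ⇒   f'(x) = 2·sin(x)·cos(x)
  g(x) = x^2   ⇒   g'(x) = 2·x
  lim(x→0) f'(x)/g'(x) = lim(x→0) (2·sin(x)·cos(x))/(2·x)
  = 1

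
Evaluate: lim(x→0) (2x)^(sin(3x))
This is an exponential indeterminate form.

For exponential indeterminate forms, take the natural log:
  Let L = lim(x→0) (2x)^(sin(3x))
  Then ln(L) = lim(x→0) [exponent × ln(base)]
  Evaluate using L'Hôpital or standard limits, then exponentiate.
  L = 1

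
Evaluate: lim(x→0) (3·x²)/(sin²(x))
This is a 0/0 indeterminate form.

Apply L'Hôpital's rule: differentiate numerator and denominator separately.
  f(x) = 3·x^2   ⇒   f'(x) = 6·x
  g(x) = sin(x)^2   ⇒   g'(x) = 2·sin(x)·cos(x)
  lim(x→0) f'(x)/g'(x) = lim(x→0) (6·x)/(2·sin(x)·cos(x))
  = 3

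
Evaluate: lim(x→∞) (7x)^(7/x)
This is an exponential indeterminate form.

For exponential indeterminate forms, take the natural log:
  Let L = lim(x→∞) (7x)^(7/x)
  Then ln(L) = lim(x→∞) [exponent × ln(base)]
  Evaluate using L'Hôpital or standard limits, then exponentiate.
  L = 1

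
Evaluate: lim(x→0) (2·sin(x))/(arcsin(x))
This is a 0/0 indeterminate form.

Apply L'Hôpital's rule: differentiate numerator and denominator separately.
  f(x) = 2·sin(x)   ⇒   f'(x) = 2·cos(x)
  g(x) = asin(x)   ⇒   g'(x) = 1/sqrt(1 - x^2)
  lim(x→0) f'(x)/g'(x) = lim(x→0) (2·cos(x))/(1/sqrt(1 - x^2))
  = 2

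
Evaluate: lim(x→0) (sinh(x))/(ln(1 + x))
This is a 0/0 indeterminate form.

Apply L'Hôpital's rule: differentiate numerator and denominator separately.
  f(x) = sinh(x)   ⇒   f'(x) = cosh(x)
  g(x) = ln(x + 1)   ⇒   g'(x) = 1/(x + 1)
  lim(x→0) f'(x)/g'(x) = lim(x→0) (cosh(x))/(1/(x + 1))
  = 1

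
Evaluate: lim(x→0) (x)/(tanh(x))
This is a 0/0 indeterminate form.

Apply L'Hôpital's rule: differentiate numerator and denominator separately.
  f(x) = x   ⇒   f'(x) = 1
  g(x) = tanh(x)   ⇒   g'(x) = 1 - tanh(x)^2
  lim(x→0) f'(x)/g'(x) = lim(x→0) (1)/(1 - tanh(x)^2)
  = 1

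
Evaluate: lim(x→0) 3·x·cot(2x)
This is a 0·∞ indeterminate form.

Rewrite 0·∞ as a quotient (0/0 or ∞/∞ form), then apply L'Hôpital's rule:
  lim(x→0) 3·x·cot(2x) = 3/2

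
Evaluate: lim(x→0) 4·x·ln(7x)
This is a 0·∞ indeterminate form.

Rewrite 0·∞ as a quotient (0/0 or ∞/∞ form), then apply L'Hôpital's rule:
  lim(x→0) 4·x·ln(7x) = 0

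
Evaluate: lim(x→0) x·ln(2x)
This is a 0·∞ indeterminate form.

Rewrite 0·∞ as a quotient (0/0 or ∞/∞ form), then apply L'Hôpital's rule:
  lim(x→0) x·ln(2x) = 0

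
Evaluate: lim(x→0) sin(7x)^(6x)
This is an exponential indeterminate form.

For exponential indeterminate forms, take the natural log:
  Let L = lim(x→0) sin(7x)^(6x)
  Then ln(L) = lim(x→0) [exponent × ln(base)]
  Evaluate using L'Hôpital or standard limits, then exponentiate.
  L = 1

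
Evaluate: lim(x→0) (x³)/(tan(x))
This is a 0/0 indeterminate form.

Apply L'Hôpital's rule: differentiate numerator and denominator separately.
  f(x) = x^3   ⇒   f'(x) = 3·x^2
  g(x) = tan(x)   ⇒   g'(x) = tan(x)^2 + 1
  lim(x→0) f'(x)/g'(x) = lim(x→0) (3·x^2)/(tan(x)^2 + 1)
  = 0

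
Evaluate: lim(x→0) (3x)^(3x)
This is an exponential indeterminate form.

For exponential indeterminate forms, take the natural log:
  Let L = lim(x→0) (3x)^(3x)
  Then ln(L) = lim(x→0) [exponent × ln(base)]
  Evaluate using L'Hôpital or standard limits, then exponentiate.
  L = 1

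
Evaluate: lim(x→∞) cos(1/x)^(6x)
This is an exponential indeterminate form.

For exponential indeterminate forms, take the natural log:
  Let L = lim(x→∞) cos(1/x)^(6x)
  Then ln(L) = lim(x→∞) [exponent × ln(base)]
  Evaluate using L'Hôpital or standard limits, then exponentiate.
  L = 1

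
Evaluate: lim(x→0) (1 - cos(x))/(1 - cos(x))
This is a 0/0 indeterminate form.

Apply L'Hôpital's rule: differentiate numerator and denominator separately.
  f(x) = 1 - cos(x)   ⇒   f'(x) = sin(x)
  g(x) = 1 - cos(x)   ⇒   g'(x) = sin(x)
  lim(x→0) f'(x)/g'(x) = lim(x→0) (sin(x))/(sin(x))
  = 1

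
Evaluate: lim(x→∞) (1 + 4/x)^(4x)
This is an exponential indeterminate form.

For exponential indeterminate forms, take the natural log:
  Let L = lim(x→∞) (1 + 4/x)^(4x)
  Then ln(L) = lim(x→∞) [exponent × ln(base)]
  Evaluate using L'Hôpital or standard limits, then exponentiate.
  L = e^(16)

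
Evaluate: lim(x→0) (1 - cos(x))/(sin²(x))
This is a 0/0 indeterminate form.

Apply L'Hôpital's rule: differentiate numerator and denominator separately.
  f(x) = 1 - cos(x)   ⇒   f'(x) = sin(x)
  g(x) = sin(x)^2   ⇒   g'(x) = 2·sin(x)·cos(x)
  lim(x→0) f'(x)/g'(x) = lim(x→0) (sin(x))/(2·sin(x)·cos(x))
  = 1/2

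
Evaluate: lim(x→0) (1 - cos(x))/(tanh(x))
This is a 0/0 indeterminate form.

Apply L'Hôpital's rule: differentiate numerator and denominator separately.
  f(x) = 1 - cos(x)   ⇒   f'(x) = sin(x)
  g(x) = tanh(x)   ⇒   g'(x) = 1 - tanh(x)^2
  lim(x→0) f'(x)/g'(x) = lim(x→0) (sin(x))/(1 - tanh(x)^2)
  = 0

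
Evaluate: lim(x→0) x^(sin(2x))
This is an exponential indeterminate form.

For exponential indeterminate forms, take the natural log:
  Let L = lim(x→0) x^(sin(2x))
  Then ln(L) = lim(x→0) [exponent × ln(base)]
  Evaluate using L'Hôpital or standard limits, then exponentiate.
  L = 1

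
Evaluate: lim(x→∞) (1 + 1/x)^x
This is an exponential indeterminate form.

For exponential indeterminate forms, take the natural log:
  Let L = lim(x→∞) (1 + 1/x)^x
  Then ln(L) = lim(x→∞) [exponent × ln(base)]
  Evaluate using L'Hôpital or standard limits, then exponentiate.
  L = e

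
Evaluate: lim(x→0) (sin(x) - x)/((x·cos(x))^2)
This is a 0/0 indeterminate form.

Apply L'Hôpital's rule: differentiate numerator and denominator separately.
  f(x) = -x + sin(x)   ⇒   f'(x) = cos(x) - 1
  g(x) = x^2·cos(x)^2   ⇒   g'(x) = -2·x^2·sin(x)·cos(x) + 2·x·cos(x)^2
  lim(x→0) f'(x)/g'(x) = lim(x→0) (cos(x) - 1)/(-2·x^2·sin(x)·cos(x) + 2·x·cos(x)^2)
  = 0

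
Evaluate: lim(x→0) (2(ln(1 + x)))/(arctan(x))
This is a 0/0 indeterminate form.

Apply L'Hôpital's rule: differentiate numerator and denominator separately.
  f(x) = 2·ln(x + 1)   ⇒   f'(x) = 2/(x + 1)
  g(x) = atan(x)   ⇒   g'(x) = 1/(x^2 + 1)
  lim(x→0) f'(x)/g'(x) = lim(x→0) (2/(x + 1))/(1/(x^2 + 1))
  = 2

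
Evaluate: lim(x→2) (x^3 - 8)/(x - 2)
This is a standard limit.

Factor or rationalize the expression:
  lim(x→2) (x^3 - 8)/(x - 2) = 12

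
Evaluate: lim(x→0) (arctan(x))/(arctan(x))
This is a 0/0 indeterminate form.

Apply L'Hôpital's rule: differentiate numerator and denominator separately.
  f(x) = atan(x)   ⇒   f'(x) = 1/(x^2 + 1)
  g(x) = atan(x)   ⇒   g'(x) = 1/(x^2 + 1)
  lim(x→0) f'(x)/g'(x) = lim(x→0) (1/(x^2 + 1))/(1/(x^2 + 1))
  = 1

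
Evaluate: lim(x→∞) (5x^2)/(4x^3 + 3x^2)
This is an ∞/∞ indeterminate form.

Apply L'Hôpital's rule: differentiate numerator and denominator separately.
  f(x) = 5·x^2   ⇒   f'(x) = 10·x
  g(x) = 4·x^3 + 3·x^2   ⇒   g'(x) = 12·x^2 + 6·x
  lim(x→∞) f'(x)/g'(x) = lim(x→∞) (10·x)/(12·x^2 + 6·x)
  = 0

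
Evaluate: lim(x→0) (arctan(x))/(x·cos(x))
This is a 0/0 indeterminate form.

Apply L'Hôpital's rule: differentiate numerator and denominator separately.
  f(x) = atan(x)   ⇒   f'(x) = 1/(x^2 + 1)
  g(x) = x·cos(x)   ⇒   g'(x) = -x·sin(x) + cos(x)
  lim(x→0) f'(x)/g'(x) = lim(x→0) (1/(x^2 + 1))/(-x·sin(x) + cos(x))
  = 1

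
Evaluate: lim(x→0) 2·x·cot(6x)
This is a 0·∞ indeterminate form.

Rewrite 0·∞ as a quotient (0/0 or ∞/∞ form), then apply L'Hôpital's rule:
  lim(x→0) 2·x·cot(6x) = 1/3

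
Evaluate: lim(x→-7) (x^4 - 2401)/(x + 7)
This is a standard limit.

Factor or rationalize the expression:
  lim(x→-7) (x^4 - 2401)/(x + 7) = -1372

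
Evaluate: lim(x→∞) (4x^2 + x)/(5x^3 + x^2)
This is an ∞/∞ indeterminate form.

Apply L'Hôpital's rule: differentiate numerator and denominator separately.
  f(x) = 4·x^2 + x   ⇒   f'(x) = 8·x + 1
  g(x) = 5·x^3 + x^2   ⇒   g'(x) = 15·x^2 + 2·x
  lim(x→∞) f'(x)/g'(x) = lim(x→∞) (8·x + 1)/(15·x^2 + 2·x)
  = 0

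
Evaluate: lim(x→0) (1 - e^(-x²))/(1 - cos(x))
This is a 0/0 indeterminate form.

Apply L'Hôpital's rule: differentiate numerator and denominator separately.
  f(x) = 1 - e^(-x^2)   ⇒   f'(x) = 2·x·e^(-x^2)
  g(x) = 1 - cos(x)   ⇒   g'(x) = sin(x)
  lim(x→0) f'(x)/g'(x) = lim(x→0) (2·x·e^(-x^2))/(sin(x))
  = 2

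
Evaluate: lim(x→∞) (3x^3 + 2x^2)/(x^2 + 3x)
This is an ∞/∞ indeterminate form.

Apply L'Hôpital's rule: differentiate numerator and denominator separately.
  f(x) = 3·x^3 + 2·x^2   ⇒   f'(x) = 9·x^2 + 4·x
  g(x) = x^2 + 3·x   ⇒   g'(x) = 2·x + 3
  lim(x→∞) f'(x)/g'(x) = lim(x→∞) (9·x^2 + 4·x)/(2·x + 3)
  = ∞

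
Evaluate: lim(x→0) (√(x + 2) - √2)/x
This is a standard limit.

Factor or rationalize the expression:
  lim(x→0) (√(x + 2) - √2)/x = sqrt(2)/4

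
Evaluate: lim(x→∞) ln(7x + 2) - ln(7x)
This is an ∞-∞ indeterminate form.

Combine fractions or rationalize to convert ∞-∞ to 0/0 form:
  lim(x→∞) ln(7x + 2) - ln(7x) = 0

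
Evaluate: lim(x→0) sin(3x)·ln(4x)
This is a 0·∞ indeterminate form.

Rewrite 0·∞ as a quotient (0/0 or ∞/∞ form), then apply L'Hôpital's rule:
  lim(x→0) sin(3x)·ln(4x) = 0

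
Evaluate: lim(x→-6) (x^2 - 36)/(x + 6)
This is a standard limit.

Factor or rationalize the expression:
  lim(x→-6) (x^2 - 36)/(x + 6) = -12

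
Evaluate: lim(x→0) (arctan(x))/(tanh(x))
This is a 0/0 indeterminate form.

Apply L'Hôpital's rule: differentiate numerator and denominator separately.
  f(x) = atan(x)   ⇒   f'(x) = 1/(x^2 + 1)
  g(x) = tanh(x)   ⇒   g'(x) = 1 - tanh(x)^2
  lim(x→0) f'(x)/g'(x) = lim(x→0) (1/(x^2 + 1))/(1 - tanh(x)^2)
  = 1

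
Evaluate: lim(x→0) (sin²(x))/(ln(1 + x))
This is a 0/0 indeterminate form.

Apply L'Hôpital's rule: differentiate numerator and denominator separately.
  f(x) = sin(x)^2   ⇒   f'(x) = 2·sin(x)·cos(x)
  g(x) = ln(x + 1)   ⇒   g'(x) = 1/(x + 1)
  lim(x→0) f'(x)/g'(x) = lim(x→0) (2·sin(x)·cos(x))/(1/(x + 1))
  = 0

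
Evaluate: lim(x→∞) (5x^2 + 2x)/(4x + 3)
This is an ∞/∞ indeterminate form.

Apply L'Hôpital's rule: differentiate numerator and denominator separately.
  f(x) = 5·x^2 + 2·x   ⇒   f'(x) = 10·x + 2
  g(x) = 4·x + 3   ⇒   g'(x) = 4
  lim(x→∞) f'(x)/g'(x) = lim(x→∞) (10·x + 2)/(4)
  = ∞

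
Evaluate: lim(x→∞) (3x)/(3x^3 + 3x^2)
This is an ∞/∞ indeterminate form.

Apply L'Hôpital's rule: differentiate numerator and denominator separately.
  f(x) = 3·x   ⇒   f'(x) = 3
  g(x) = 3·x^3 + 3·x^2   ⇒   g'(x) = 9·x^2 + 6·x
  lim(x→∞) f'(x)/g'(x) = lim(x→∞) (3)/(9·x^2 + 6·x)
  = 0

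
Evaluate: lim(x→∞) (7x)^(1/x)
This is an exponential indeterminate form.

For exponential indeterminate forms, take the natural log:
  Let L = lim(x→∞) (7x)^(1/x)
  Then ln(L) = lim(x→∞) [exponent × ln(base)]
  Evaluate using L'Hôpital or standard limits, then exponentiate.
  L = 1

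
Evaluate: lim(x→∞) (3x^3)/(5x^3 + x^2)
This is an ∞/∞ indeterminate form.

Apply L'Hôpital's rule: differentiate numerator and denominator separately.
  f(x) = 3·x^3   ⇒   f'(x) = 9·x^2
  g(x) = 5·x^3 + x^2   ⇒   g'(x) = 15·x^2 + 2·x
  lim(x→∞) f'(x)/g'(x) = lim(x→∞) (9·x^2)/(15·x^2 + 2·x)
  = 3/5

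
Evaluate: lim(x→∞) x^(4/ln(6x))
This is an exponential indeterminate form.

For exponential indeterminate forms, take the natural log:
  Let L = lim(x→∞) x^(4/ln(6x))
  Then ln(L) = lim(x→∞) [exponent × ln(base)]
  Evaluate using L'Hôpital or standard limits, then exponentiate.
  L = e^(4)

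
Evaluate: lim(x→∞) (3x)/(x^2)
This is an ∞/∞ indeterminate form.

Apply L'Hôpital's rule: differentiate numerator and denominator separately.
  f(x) = 3·x   ⇒   f'(x) = 3
  g(x) = x^2   ⇒   g'(x) = 2·x
  lim(x→∞) f'(x)/g'(x) = lim(x→∞) (3)/(2·x)
  = 0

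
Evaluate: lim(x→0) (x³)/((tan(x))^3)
This is a 0/0 indeterminate form.

Apply L'Hôpital's rule: differentiate numerator and denominator separately.
  f(x) = x^3   ⇒   f'(x) = 3·x^2
  g(x) = tan(x)^3   ⇒   g'(x) = (3·tan(x)^2 + 3)·tan(x)^2
  lim(x→0) f'(x)/g'(x) = lim(x→0) (3·x^2)/((3·tan(x)^2 + 3)·tan(x)^2)
  = 1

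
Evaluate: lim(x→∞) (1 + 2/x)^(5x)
This is an exponential indeterminate form.

For exponential indeterminate forms, take the natural log:
  Let L = lim(x→∞) (1 + 2/x)^(5x)
  Then ln(L) = lim(x→∞) [exponent × ln(base)]
  Evaluate using L'Hôpital or standard limits, then exponentiate.
  L = e^(10)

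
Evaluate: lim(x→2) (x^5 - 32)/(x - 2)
This is a standard limit.

Factor or rationalize the expression:
  lim(x→2) (x^5 - 32)/(x - 2) = 80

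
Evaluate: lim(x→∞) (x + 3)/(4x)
This is an ∞/∞ indeterminate form.

Apply L'Hôpital's rule: differentiate numerator and denominator separately.
  f(x) = x + 3   ⇒   f'(x) = 1
  g(x) = 4·x   ⇒   g'(x) = 4
  lim(x→∞) f'(x)/g'(x) = lim(x→∞) (1)/(4)
  = 1/4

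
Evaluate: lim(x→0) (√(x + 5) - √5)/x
This is a standard limit.

Factor or rationalize the expression:
  lim(x→0) (√(x + 5) - √5)/x = sqrt(5)/10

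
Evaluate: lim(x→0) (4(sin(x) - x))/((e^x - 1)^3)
This is a 0/0 indeterminate form.

Apply L'Hôpital's rule: differentiate numerator and denominator separately.
  f(x) = -4·x + 4·sin(x)   ⇒   f'(x) = 4·cos(x) - 4
  g(x) = (e^(x) - 1)^3   ⇒   g'(x) = 3·(e^(x) - 1)^2·e^(x)
  lim(x→0) f'(x)/g'(x) = lim(x→0) (4·cos(x) - 4)/(3·(e^(x) - 1)^2·e^(x))
  = -2/3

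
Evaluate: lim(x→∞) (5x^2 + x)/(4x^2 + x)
This is an ∞/∞ indeterminate form.

Apply L'Hôpital's rule: differentiate numerator and denominator separately.
  f(x) = 5·x^2 + x   ⇒   f'(x) = 10·x + 1
  g(x) = 4·x^2 + x   ⇒   g'(x) = 8·x + 1
  lim(x→∞) f'(x)/g'(x) = lim(x→∞) (10·x + 1)/(8·x + 1)
  = 5/4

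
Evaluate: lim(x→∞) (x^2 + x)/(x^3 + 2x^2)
This is an ∞/∞ indeterminate form.

Apply L'Hôpital's rule: differentiate numerator and denominator separately.
  f(x) = x^2 + x   ⇒   f'(x) = 2·x + 1
  g(x) = x^3 + 2·x^2   ⇒   g'(x) = 3·x^2 + 4·x
  lim(x→∞) f'(x)/g'(x) = lim(x→∞) (2·x + 1)/(3·x^2 + 4·x)
  = 0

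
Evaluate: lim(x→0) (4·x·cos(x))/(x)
This is a 0/0 indeterminate form.

Apply L'Hôpital's rule: differentiate numerator and denominator separately.
  f(x) = 4·x·cos(x)   ⇒   f'(x) = -4·x·sin(x) + 4·cos(x)
  g(x) = x   ⇒   g'(x) = 1
  lim(x→0) f'(x)/g'(x) = lim(x→0) (-4·x·sin(x) + 4·cos(x))/(1)
  = 4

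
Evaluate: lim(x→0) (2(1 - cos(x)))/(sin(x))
This is a 0/0 indeterminate form.

Apply L'Hôpital's rule: differentiate numerator and denominator separately.
  f(x) = 2 - 2·cos(x)   ⇒   f'(x) = 2·sin(x)
  g(x) = sin(x)   ⇒   g'(x) = cos(x)
  lim(x→0) f'(x)/g'(x) = lim(x→0) (2·sin(x))/(cos(x))
  = 0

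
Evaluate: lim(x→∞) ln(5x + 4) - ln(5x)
This is an ∞-∞ indeterminate form.

Combine fractions or rationalize to convert ∞-∞ to 0/0 form:
  lim(x→∞) ln(5x + 4) - ln(5x) = 0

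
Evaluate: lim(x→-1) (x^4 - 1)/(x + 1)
This is a standard limit.

Factor or rationalize the expression:
  lim(x→-1) (x^4 - 1)/(x + 1) = -4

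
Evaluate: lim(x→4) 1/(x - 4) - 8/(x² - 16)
This is an ∞-∞ indeterminate form.

Combine fractions or rationalize to convert ∞-∞ to 0/0 form:
  lim(x→4) 1/(x - 4) - 8/(x² - 16) = 1/8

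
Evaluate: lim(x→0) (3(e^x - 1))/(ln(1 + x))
This is a 0/0 indeterminate form.

Apply L'Hôpital's rule: differentiate numerator and denominator separately.
  f(x) = 3·e^(x) - 3   ⇒   f'(x) = 3·e^(x)
  g(x) = ln(x + 1)   ⇒   g'(x) = 1/(x + 1)
  lim(x→0) f'(x)/g'(x) = lim(x→0) (3·e^(x))/(1/(x + 1))
  = 3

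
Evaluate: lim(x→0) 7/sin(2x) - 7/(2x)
This is an ∞-∞ indeterminate form.

Combine fractions or rationalize to convert ∞-∞ to 0/0 form:
  lim(x→0) 7/sin(2x) - 7/(2x) = 0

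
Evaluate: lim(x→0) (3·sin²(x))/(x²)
This is a 0/0 indeterminate form.

Apply L'Hôpital's rule: differentiate numerator and denominator separately.
  f(x) = 3·sin(x)^2   ⇒   f'(x) = 6·sin(x)·cos(x)
  g(x) = x^2   ⇒   g'(x) = 2·x
  lim(x→0) f'(x)/g'(x) = lim(x→0) (6·sin(x)·cos(x))/(2·x)
  = 3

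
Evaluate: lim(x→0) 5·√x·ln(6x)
This is a 0·∞ indeterminate form.

Rewrite 0·∞ as a quotient (0/0 or ∞/∞ form), then apply L'Hôpital's rule:
  lim(x→0) 5·√x·ln(6x) = 0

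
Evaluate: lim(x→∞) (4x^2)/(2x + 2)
This is an ∞/∞ indeterminate form.

Apply L'Hôpital's rule: differentiate numerator and denominator separately.
  f(x) = 4·x^2   ⇒   f'(x) = 8·x
  g(x) = 2·x + 2   ⇒   g'(x) = 2
  lim(x→∞) f'(x)/g'(x) = lim(x→∞) (8·x)/(2)
  = ∞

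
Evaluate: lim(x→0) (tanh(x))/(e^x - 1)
This is a 0/0 indeterminate form.

Apply L'Hôpital's rule: differentiate numerator and denominator separately.
  f(x) = tanh(x)   ⇒   f'(x) = 1 - tanh(x)^2
  g(x) = e^(x) - 1   ⇒   g'(x) = e^(x)
  lim(x→0) f'(x)/g'(x) = lim(x→0) (1 - tanh(x)^2)/(e^(x))
  = 1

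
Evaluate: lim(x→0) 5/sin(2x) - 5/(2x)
This is an ∞-∞ indeterminate form.

Combine fractions or rationalize to convert ∞-∞ to 0/0 form:
  lim(x→0) 5/sin(2x) - 5/(2x) = 0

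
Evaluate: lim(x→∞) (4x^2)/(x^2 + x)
This is an ∞/∞ indeterminate form.

Apply L'Hôpital's rule: differentiate numerator and denominator separately.
  f(x) = 4·x^2   ⇒   f'(x) = 8·x
  g(x) = x^2 + x   ⇒   g'(x) = 2·x + 1
  lim(x→∞) f'(x)/g'(x) = lim(x→∞) (8·x)/(2·x + 1)
  = 4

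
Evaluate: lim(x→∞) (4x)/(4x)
This is an ∞/∞ indeterminate form.

Apply L'Hôpital's rule: differentiate numerator and denominator separately.
  f(x) = 4·x   ⇒   f'(x) = 4
  g(x) = 4·x   ⇒   g'(x) = 4
  lim(x→∞) f'(x)/g'(x) = lim(x→∞) (4)/(4)
  = 1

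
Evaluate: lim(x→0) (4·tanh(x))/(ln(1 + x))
This is a 0/0 indeterminate form.

Apply L'Hôpital's rule: differentiate numerator and denominator separately.
  f(x) = 4·tanh(x)   ⇒   f'(x) = 4 - 4·tanh(x)^2
  g(x) = ln(x + 1)   ⇒   g'(x) = 1/(x + 1)
  lim(x→0) f'(x)/g'(x) = lim(x→0) (4 - 4·tanh(x)^2)/(1/(x + 1))
  = 4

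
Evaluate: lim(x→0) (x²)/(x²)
This is a 0/0 indeterminate form.

Apply L'Hôpital's rule: differentiate numerator and denominator separately.
  f(x) = x^2   ⇒   f'(x) = 2·x
  g(x) = x^2   ⇒   g'(x) = 2·x
  lim(x→0) f'(x)/g'(x) = lim(x→0) (2·x)/(2·x)
  = 1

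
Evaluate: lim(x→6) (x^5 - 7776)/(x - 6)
This is a standard limit.

Factor or rationalize the expression:
  lim(x→6) (x^5 - 7776)/(x - 6) = 6480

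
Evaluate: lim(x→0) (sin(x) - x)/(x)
This is a 0/0 indeterminate form.

Apply L'Hôpital's rule: differentiate numerator and denominator separately.
  f(x) = -x + sin(x)   ⇒   f'(x) = cos(x) - 1
  g(x) = x   ⇒   g'(x) = 1
  lim(x→0) f'(x)/g'(x) = lim(x→0) (cos(x) - 1)/(1)
  = 0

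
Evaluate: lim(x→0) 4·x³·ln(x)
This is a 0·∞ indeterminate form.

Rewrite 0·∞ as a quotient (0/0 or ∞/∞ form), then apply L'Hôpital's rule:
  lim(x→0) 4·x³·ln(x) = 0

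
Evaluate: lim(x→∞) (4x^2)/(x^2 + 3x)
This is an ∞/∞ indeterminate form.

Apply L'Hôpital's rule: differentiate numerator and denominator separately.
  f(x) = 4·x^2   ⇒   f'(x) = 8·x
  g(x) = x^2 + 3·x   ⇒   g'(x) = 2·x + 3
  lim(x→∞) f'(x)/g'(x) = lim(x→∞) (8·x)/(2·x + 3)
  = 4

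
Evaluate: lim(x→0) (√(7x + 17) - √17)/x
This is a standard limit.

Factor or rationalize the expression:
  lim(x→0) (√(7x + 17) - √17)/x = 7·sqrt(17)/34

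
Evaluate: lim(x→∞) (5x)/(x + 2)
This is an ∞/∞ indeterminate form.

Apply L'Hôpital's rule: differentiate numerator and denominator separately.
  f(x) = 5·x   ⇒   f'(x) = 5
  g(x) = x + 2   ⇒   g'(x) = 1
  lim(x→∞) f'(x)/g'(x) = lim(x→∞) (5)/(1)
  = 5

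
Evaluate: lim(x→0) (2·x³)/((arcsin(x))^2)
This is a 0/0 indeterminate form.

Apply L'Hôpital's rule: differentiate numerator and denominator separately.
  f(x) = 2·x^3   ⇒   f'(x) = 6·x^2
  g(x) = asin(x)^2   ⇒   g'(x) = 2·asin(x)/sqrt(1 - x^2)
  lim(x→0) f'(x)/g'(x) = lim(x→0) (6·x^2)/(2·asin(x)/sqrt(1 - x^2))
  = 0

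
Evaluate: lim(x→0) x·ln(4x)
This is a 0·∞ indeterminate form.

Rewrite 0·∞ as a quotient (0/0 or ∞/∞ form), then apply L'Hôpital's rule:
  lim(x→0) x·ln(4x) = 0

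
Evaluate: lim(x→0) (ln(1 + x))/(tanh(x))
This is a 0/0 indeterminate form.

Apply L'Hôpital's rule: differentiate numerator and denominator separately.
  f(x) = ln(x + 1)   ⇒   f'(x) = 1/(x + 1)
  g(x) = tanh(x)   ⇒   g'(x) = 1 - tanh(x)^2
  lim(x→0) f'(x)/g'(x) = lim(x→0) (1/(x + 1))/(1 - tanh(x)^2)
  = 1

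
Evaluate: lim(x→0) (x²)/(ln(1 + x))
This is a 0/0 indeterminate form.

Apply L'Hôpital's rule: differentiate numerator and denominator separately.
  f(x) = x^2   ⇒   f'(x) = 2·x
  g(x) = ln(x + 1)   ⇒   g'(x) = 1/(x + 1)
  lim(x→0) f'(x)/g'(x) = lim(x→0) (2·x)/(1/(x + 1))
  = 0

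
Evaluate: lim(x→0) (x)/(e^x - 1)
This is a 0/0 indeterminate form.

Apply L'Hôpital's rule: differentiate numerator and denominator separately.
  f(x) = x   ⇒   f'(x) = 1
  g(x) = e^(x) - 1   ⇒   g'(x) = e^(x)
  lim(x→0) f'(x)/g'(x) = lim(x→0) (1)/(e^(x))
  = 1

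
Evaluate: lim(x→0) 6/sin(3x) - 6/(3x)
This is an ∞-∞ indeterminate form.

Combine fractions or rationalize to convert ∞-∞ to 0/0 form:
  lim(x→0) 6/sin(3x) - 6/(3x) = 0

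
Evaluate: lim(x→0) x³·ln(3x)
This is a 0·∞ indeterminate form.

Rewrite 0·∞ as a quotient (0/0 or ∞/∞ form), then apply L'Hôpital's rule:
  lim(x→0) x³·ln(3x) = 0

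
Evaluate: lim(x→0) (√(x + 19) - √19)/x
This is a standard limit.

Factor or rationalize the expression:
  lim(x→0) (√(x + 19) - √19)/x = sqrt(19)/38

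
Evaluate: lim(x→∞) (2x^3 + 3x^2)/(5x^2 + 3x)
This is an ∞/∞ indeterminate form.

Apply L'Hôpital's rule: differentiate numerator and denominator separately.
  f(x) = 2·x^3 + 3·x^2   ⇒   f'(x) = 6·x^2 + 6·x
  g(x) = 5·x^2 + 3·x   ⇒   g'(x) = 10·x + 3
  lim(x→∞) f'(x)/g'(x) = lim(x→∞) (6·x^2 + 6·x)/(10·x + 3)
  = ∞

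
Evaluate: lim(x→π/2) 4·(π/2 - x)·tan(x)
This is a 0·∞ indeterminate form.

Rewrite 0·∞ as a quotient (0/0 or ∞/∞ form), then apply L'Hôpital's rule:
  lim(x→π/2) 4·(π/2 - x)·tan(x) = 4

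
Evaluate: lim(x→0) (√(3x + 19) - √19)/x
This is a standard limit.

Factor or rationalize the expression:
  lim(x→0) (√(3x + 19) - √19)/x = 3·sqrt(19)/38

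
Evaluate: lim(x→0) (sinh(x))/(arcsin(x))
This is a 0/0 indeterminate form.

Apply L'Hôpital's rule: differentiate numerator and denominator separately.
  f(x) = sinh(x)   ⇒   f'(x) = cosh(x)
  g(x) = asin(x)   ⇒   g'(x) = 1/sqrt(1 - x^2)
  lim(x→0) f'(x)/g'(x) = lim(x→0) (cosh(x))/(1/sqrt(1 - x^2))
  = 1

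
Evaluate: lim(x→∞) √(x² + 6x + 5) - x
This is an ∞-∞ indeterminate form.

Combine fractions or rationalize to convert ∞-∞ to 0/0 form:
  lim(x→∞) √(x² + 6x + 5) - x = 3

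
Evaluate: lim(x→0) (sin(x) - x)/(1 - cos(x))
This is a 0/0 indeterminate form.

Apply L'Hôpital's rule: differentiate numerator and denominator separately.
  f(x) = -x + sin(x)   ⇒   f'(x) = cos(x) - 1
  g(x) = 1 - cos(x)   ⇒   g'(x) = sin(x)
  lim(x→0) f'(x)/g'(x) = lim(x→0) (cos(x) - 1)/(sin(x))
  = 0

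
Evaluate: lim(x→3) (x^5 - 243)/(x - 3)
This is a standard limit.

Factor or rationalize the expression:
  lim(x→3) (x^5 - 243)/(x - 3) = 405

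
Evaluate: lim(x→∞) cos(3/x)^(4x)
This is an exponential indeterminate form.

For exponential indeterminate forms, take the natural log:
  Let L = lim(x→∞) cos(3/x)^(4x)
  Then ln(L) = lim(x→∞) [exponent × ln(base)]
  Evaluate using L'Hôpital or standard limits, then exponentiate.
  L = 1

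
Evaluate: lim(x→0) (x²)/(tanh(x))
This is a 0/0 indeterminate form.

Apply L'Hôpital's rule: differentiate numerator and denominator separately.
  f(x) = x^2   ⇒   f'(x) = 2·x
  g(x) = tanh(x)   ⇒   g'(x) = 1 - tanh(x)^2
  lim(x→0) f'(x)/g'(x) = lim(x→0) (2·x)/(1 - tanh(x)^2)
  = 0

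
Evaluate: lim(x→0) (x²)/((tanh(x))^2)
This is a 0/0 indeterminate form.

Apply L'Hôpital's rule: differentiate numerator and denominator separately.
  f(x) = x^2   ⇒   f'(x) = 2·x
  g(x) = tanh(x)^2   ⇒   g'(x) = (2 - 2·tanh(x)^2)·tanh(x)
  lim(x→0) f'(x)/g'(x) = lim(x→0) (2·x)/((2 - 2·tanh(x)^2)·tanh(x))
  = 1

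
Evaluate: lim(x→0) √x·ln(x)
This is a 0·∞ indeterminate form.

Rewrite 0·∞ as a quotient (0/0 or ∞/∞ form), then apply L'Hôpital's rule:
  lim(x→0) √x·ln(x) = 0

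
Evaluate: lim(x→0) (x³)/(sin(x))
This is a 0/0 indeterminate form.

Apply L'Hôpital's rule: differentiate numerator and denominator separately.
  f(x) = x^3   ⇒   f'(x) = 3·x^2
  g(x) = sin(x)   ⇒   g'(x) = cos(x)
  lim(x→0) f'(x)/g'(x) = lim(x→0) (3·x^2)/(cos(x))
  = 0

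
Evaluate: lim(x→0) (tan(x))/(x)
This is a 0/0 indeterminate form.

Apply L'Hôpital's rule: differentiate numerator and denominator separately.
  f(x) = tan(x)   ⇒   f'(x) = tan(x)^2 + 1
  g(x) = x   ⇒   g'(x) = 1
  lim(x→0) f'(x)/g'(x) = lim(x→0) (tan(x)^2 + 1)/(1)
  = 1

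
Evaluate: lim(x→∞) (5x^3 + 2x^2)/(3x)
This is an ∞/∞ indeterminate form.

Apply L'Hôpital's rule: differentiate numerator and denominator separately.
  f(x) = 5·x^3 + 2·x^2   ⇒   f'(x) = 15·x^2 + 4·x
  g(x) = 3·x   ⇒   g'(x) = 3
  lim(x→∞) f'(x)/g'(x) = lim(x→∞) (15·x^2 + 4·x)/(3)
  = ∞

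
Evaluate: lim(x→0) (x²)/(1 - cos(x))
This is a 0/0 indeterminate form.

Apply L'Hôpital's rule: differentiate numerator and denominator separately.
  f(x) = x^2   ⇒   f'(x) = 2·x
  g(x) = 1 - cos(x)   ⇒   g'(x) = sin(x)
  lim(x→0) f'(x)/g'(x) = lim(x→0) (2·x)/(sin(x))
  = 2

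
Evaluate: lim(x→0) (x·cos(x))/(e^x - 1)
This is a 0/0 indeterminate form.

Apply L'Hôpital's rule: differentiate numerator and denominator separately.
  f(x) = x·cos(x)   ⇒   f'(x) = -x·sin(x) + cos(x)
  g(x) = e^(x) - 1   ⇒   g'(x) = e^(x)
  lim(x→0) f'(x)/g'(x) = lim(x→0) (-x·sin(x) + cos(x))/(e^(x))
  = 1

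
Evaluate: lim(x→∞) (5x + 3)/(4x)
This is an ∞/∞ indeterminate form.

Apply L'Hôpital's rule: differentiate numerator and denominator separately.
  f(x) = 5·x + 3   ⇒   f'(x) = 5
  g(x) = 4·x   ⇒   g'(x) = 4
  lim(x→∞) f'(x)/g'(x) = lim(x→∞) (5)/(4)
  = 5/4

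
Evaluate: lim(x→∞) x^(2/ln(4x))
This is an exponential indeterminate form.

For exponential indeterminate forms, take the natural log:
  Let L = lim(x→∞) x^(2/ln(4x))
  Then ln(L) = lim(x→∞) [exponent × ln(base)]
  Evaluate using L'Hôpital or standard limits, then exponentiate.
  L = e²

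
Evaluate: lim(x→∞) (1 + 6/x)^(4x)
This is an exponential indeterminate form.

For exponential indeterminate forms, take the natural log:
  Let L = lim(x→∞) (1 + 6/x)^(4x)
  Then ln(L) = lim(x→∞) [exponent × ln(base)]
  Evaluate using L'Hôpital or standard limits, then exponentiate.
  L = e^(24)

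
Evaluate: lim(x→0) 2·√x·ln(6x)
This is a 0·∞ indeterminate form.

Rewrite 0·∞ as a quotient (0/0 or ∞/∞ form), then apply L'Hôpital's rule:
  lim(x→0) 2·√x·ln(6x) = 0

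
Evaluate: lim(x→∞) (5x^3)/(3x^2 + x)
This is an ∞/∞ indeterminate form.

Apply L'Hôpital's rule: differentiate numerator and denominator separately.
  f(x) = 5·x^3   ⇒   f'(x) = 15·x^2
  g(x) = 3·x^2 + x   ⇒   g'(x) = 6·x + 1
  lim(x→∞) f'(x)/g'(x) = lim(x→∞) (15·x^2)/(6·x + 1)
  = ∞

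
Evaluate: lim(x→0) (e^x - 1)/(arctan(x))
This is a 0/0 indeterminate form.

Apply L'Hôpital's rule: differentiate numerator and denominator separately.
  f(x) = e^(x) - 1   ⇒   f'(x) = e^(x)
  g(x) = atan(x)   ⇒   g'(x) = 1/(x^2 + 1)
  lim(x→0) f'(x)/g'(x) = lim(x→0) (e^(x))/(1/(x^2 + 1))
  = 1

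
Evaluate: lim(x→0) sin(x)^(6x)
This is an exponential indeterminate form.

For exponential indeterminate forms, take the natural log:
  Let L = lim(x→0) sin(x)^(6x)
  Then ln(L) = lim(x→0) [exponent × ln(base)]
  Evaluate using L'Hôpital or standard limits, then exponentiate.
  L = 1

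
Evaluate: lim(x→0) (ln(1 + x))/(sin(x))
This is a 0/0 indeterminate form.

Apply L'Hôpital's rule: differentiate numerator and denominator separately.
  f(x) = ln(x + 1)   ⇒   f'(x) = 1/(x + 1)
  g(x) = sin(x)   ⇒   g'(x) = cos(x)
  lim(x→0) f'(x)/g'(x) = lim(x→0) (1/(x + 1))/(cos(x))
  = 1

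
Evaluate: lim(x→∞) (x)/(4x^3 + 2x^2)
This is an ∞/∞ indeterminate form.

Apply L'Hôpital's rule: differentiate numerator and denominator separately.
  f(x) = x   ⇒   f'(x) = 1
  g(x) = 4·x^3 + 2·x^2   ⇒   g'(x) = 12·x^2 + 4·x
  lim(x→∞) f'(x)/g'(x) = lim(x→∞) (1)/(12·x^2 + 4·x)
  = 0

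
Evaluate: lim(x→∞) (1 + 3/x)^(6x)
This is an exponential indeterminate form.

For exponential indeterminate forms, take the natural log:
  Let L = lim(x→∞) (1 + 3/x)^(6x)
  Then ln(L) = lim(x→∞) [exponent × ln(base)]
  Evaluate using L'Hôpital or standard limits, then exponentiate.
  L = e^(18)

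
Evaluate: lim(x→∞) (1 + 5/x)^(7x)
This is an exponential indeterminate form.

For exponential indeterminate forms, take the natural log:
  Let L = lim(x→∞) (1 + 5/x)^(7x)
  Then ln(L) = lim(x→∞) [exponent × ln(base)]
  Evaluate using L'Hôpital or standard limits, then exponentiate.
  L = e^(35)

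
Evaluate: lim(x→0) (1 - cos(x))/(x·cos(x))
This is a 0/0 indeterminate form.

Apply L'Hôpital's rule: differentiate numerator and denominator separately.
  f(x) = 1 - cos(x)   ⇒   f'(x) = sin(x)
  g(x) = x·cos(x)   ⇒   g'(x) = -x·sin(x) + cos(x)
  lim(x→0) f'(x)/g'(x) = lim(x→0) (sin(x))/(-x·sin(x) + cos(x))
  = 0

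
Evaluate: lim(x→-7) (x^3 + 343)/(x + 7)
This is a standard limit.

Factor or rationalize the expression:
  lim(x→-7) (x^3 + 343)/(x + 7) = 147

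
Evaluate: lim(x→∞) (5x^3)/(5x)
This is an ∞/∞ indeterminate form.

Apply L'Hôpital's rule: differentiate numerator and denominator separately.
  f(x) = 5·x^3   ⇒   f'(x) = 15·x^2
  g(x) = 5·x   ⇒   g'(x) = 5
  lim(x→∞) f'(x)/g'(x) = lim(x→∞) (15·x^2)/(5)
  = ∞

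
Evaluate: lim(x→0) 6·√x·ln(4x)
This is a 0·∞ indeterminate form.

Rewrite 0·∞ as a quotient (0/0 or ∞/∞ form), then apply L'Hôpital's rule:
  lim(x→0) 6·√x·ln(4x) = 0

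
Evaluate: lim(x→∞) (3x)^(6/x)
This is an exponential indeterminate form.

For exponential indeterminate forms, take the natural log:
  Let L = lim(x→∞) (3x)^(6/x)
  Then ln(L) = lim(x→∞) [exponent × ln(base)]
  Evaluate using L'Hôpital or standard limits, then exponentiate.
  L = 1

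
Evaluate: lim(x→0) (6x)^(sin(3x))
This is an exponential indeterminate form.

For exponential indeterminate forms, take the natural log:
  Let L = lim(x→0) (6x)^(sin(3x))
  Then ln(L) = lim(x→0) [exponent × ln(base)]
  Evaluate using L'Hôpital or standard limits, then exponentiate.
  L = 1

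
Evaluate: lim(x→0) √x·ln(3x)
This is a 0·∞ indeterminate form.

Rewrite 0·∞ as a quotient (0/0 or ∞/∞ form), then apply L'Hôpital's rule:
  lim(x→0) √x·ln(3x) = 0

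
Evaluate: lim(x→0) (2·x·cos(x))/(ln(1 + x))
This is a 0/0 indeterminate form.

Apply L'Hôpital's rule: differentiate numerator and denominator separately.
  f(x) = 2·x·cos(x)   ⇒   f'(x) = -2·x·sin(x) + 2·cos(x)
  g(x) = ln(x + 1)   ⇒   g'(x) = 1/(x + 1)
  lim(x→0) f'(x)/g'(x) = lim(x→0) (-2·x·sin(x) + 2·cos(x))/(1/(x + 1))
  = 2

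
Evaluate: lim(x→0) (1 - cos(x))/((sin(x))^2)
This is a 0/0 indeterminate form.

Apply L'Hôpital's rule: differentiate numerator and denominator separately.
  f(x) = 1 - cos(x)   ⇒   f'(x) = sin(x)
  g(x) = sin(x)^2   ⇒   g'(x) = 2·sin(x)·cos(x)
  lim(x→0) f'(x)/g'(x) = lim(x→0) (sin(x))/(2·sin(x)·cos(x))
  = 1/2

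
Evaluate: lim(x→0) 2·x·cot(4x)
This is a 0·∞ indeterminate form.

Rewrite 0·∞ as a quotient (0/0 or ∞/∞ form), then apply L'Hôpital's rule:
  lim(x→0) 2·x·cot(4x) = 1/2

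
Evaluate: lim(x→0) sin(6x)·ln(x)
This is a 0·∞ indeterminate form.

Rewrite 0·∞ as a quotient (0/0 or ∞/∞ form), then apply L'Hôpital's rule:
  lim(x→0) sin(6x)·ln(x) = 0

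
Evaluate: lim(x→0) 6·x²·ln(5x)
This is a 0·∞ indeterminate form.

Rewrite 0·∞ as a quotient (0/0 or ∞/∞ form), then apply L'Hôpital's rule:
  lim(x→0) 6·x²·ln(5x) = 0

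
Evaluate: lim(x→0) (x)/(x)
This is a 0/0 indeterminate form.

Apply L'Hôpital's rule: differentiate numerator and denominator separately.
  f(x) = x   ⇒   f'(x) = 1
  g(x) = x   ⇒   g'(x) = 1
  lim(x→0) f'(x)/g'(x) = lim(x→0) (1)/(1)
  = 1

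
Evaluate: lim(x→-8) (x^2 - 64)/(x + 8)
This is a standard limit.

Factor or rationalize the expression:
  lim(x→-8) (x^2 - 64)/(x + 8) = -16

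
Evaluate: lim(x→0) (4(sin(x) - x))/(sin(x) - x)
This is a 0/0 indeterminate form.

Apply L'Hôpital's rule: differentiate numerator and denominator separately.
  f(x) = -4·x + 4·sin(x)   ⇒   f'(x) = 4·cos(x) - 4
  g(x) = -x + sin(x)   ⇒   g'(x) = cos(x) - 1
  lim(x→0) f'(x)/g'(x) = lim(x→0) (4·cos(x) - 4)/(cos(x) - 1)
  = 4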